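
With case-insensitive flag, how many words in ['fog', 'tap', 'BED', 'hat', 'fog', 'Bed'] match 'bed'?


Case-insensitive matching: compare each word's lowercase form to 'bed'.
  'fog' -> lower='fog' -> no
  'tap' -> lower='tap' -> no
  'BED' -> lower='bed' -> MATCH
  'hat' -> lower='hat' -> no
  'fog' -> lower='fog' -> no
  'Bed' -> lower='bed' -> MATCH
Matches: ['BED', 'Bed']
Count: 2

2


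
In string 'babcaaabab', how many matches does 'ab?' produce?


Pattern 'ab?' matches 'a' optionally followed by 'b'.
String: 'babcaaabab'
Scanning left to right for 'a' then checking next char:
  Match 1: 'ab' (a followed by b)
  Match 2: 'a' (a not followed by b)
  Match 3: 'a' (a not followed by b)
  Match 4: 'ab' (a followed by b)
  Match 5: 'ab' (a followed by b)
Total matches: 5

5


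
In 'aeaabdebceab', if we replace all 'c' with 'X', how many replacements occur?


re.sub('c', 'X', text) replaces every occurrence of 'c' with 'X'.
Text: 'aeaabdebceab'
Scanning for 'c':
  pos 8: 'c' -> replacement #1
Total replacements: 1

1


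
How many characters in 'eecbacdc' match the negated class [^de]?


Negated class [^de] matches any char NOT in {d, e}
Scanning 'eecbacdc':
  pos 0: 'e' -> no (excluded)
  pos 1: 'e' -> no (excluded)
  pos 2: 'c' -> MATCH
  pos 3: 'b' -> MATCH
  pos 4: 'a' -> MATCH
  pos 5: 'c' -> MATCH
  pos 6: 'd' -> no (excluded)
  pos 7: 'c' -> MATCH
Total matches: 5

5


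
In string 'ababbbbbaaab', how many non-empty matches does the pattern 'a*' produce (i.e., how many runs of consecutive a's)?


Pattern 'a*' matches zero or more a's. We want non-empty runs of consecutive a's.
String: 'ababbbbbaaab'
Walking through the string to find runs of a's:
  Run 1: positions 0-0 -> 'a'
  Run 2: positions 2-2 -> 'a'
  Run 3: positions 8-10 -> 'aaa'
Non-empty runs found: ['a', 'a', 'aaa']
Count: 3

3


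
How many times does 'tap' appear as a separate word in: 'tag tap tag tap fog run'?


Scanning each word for exact match 'tap':
  Word 1: 'tag' -> no
  Word 2: 'tap' -> MATCH
  Word 3: 'tag' -> no
  Word 4: 'tap' -> MATCH
  Word 5: 'fog' -> no
  Word 6: 'run' -> no
Total matches: 2

2


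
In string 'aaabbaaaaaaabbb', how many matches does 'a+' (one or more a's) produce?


Pattern 'a+' matches one or more consecutive a's.
String: 'aaabbaaaaaaabbb'
Scanning for runs of a:
  Match 1: 'aaa' (length 3)
  Match 2: 'aaaaaaa' (length 7)
Total matches: 2

2


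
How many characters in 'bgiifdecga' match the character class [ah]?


Character class [ah] matches any of: {a, h}
Scanning string 'bgiifdecga' character by character:
  pos 0: 'b' -> no
  pos 1: 'g' -> no
  pos 2: 'i' -> no
  pos 3: 'i' -> no
  pos 4: 'f' -> no
  pos 5: 'd' -> no
  pos 6: 'e' -> no
  pos 7: 'c' -> no
  pos 8: 'g' -> no
  pos 9: 'a' -> MATCH
Total matches: 1

1


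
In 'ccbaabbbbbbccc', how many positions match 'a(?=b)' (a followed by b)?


Lookahead 'a(?=b)' matches 'a' only when followed by 'b'.
String: 'ccbaabbbbbbccc'
Checking each position where char is 'a':
  pos 3: 'a' -> no (next='a')
  pos 4: 'a' -> MATCH (next='b')
Matching positions: [4]
Count: 1

1


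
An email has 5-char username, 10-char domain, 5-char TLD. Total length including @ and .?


An email address has format: username@domain.tld
Username length: 5
'@' character: 1
Domain length: 10
'.' character: 1
TLD length: 5
Total = 5 + 1 + 10 + 1 + 5 = 22

22


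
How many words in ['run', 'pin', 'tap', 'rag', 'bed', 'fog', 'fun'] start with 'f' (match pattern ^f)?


Pattern ^f anchors to start of word. Check which words begin with 'f':
  'run' -> no
  'pin' -> no
  'tap' -> no
  'rag' -> no
  'bed' -> no
  'fog' -> MATCH (starts with 'f')
  'fun' -> MATCH (starts with 'f')
Matching words: ['fog', 'fun']
Count: 2

2


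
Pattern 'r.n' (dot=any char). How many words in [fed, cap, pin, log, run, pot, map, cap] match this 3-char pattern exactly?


Pattern 'r.n' means: starts with 'r', any single char, ends with 'n'.
Checking each word (must be exactly 3 chars):
  'fed' (len=3): no
  'cap' (len=3): no
  'pin' (len=3): no
  'log' (len=3): no
  'run' (len=3): MATCH
  'pot' (len=3): no
  'map' (len=3): no
  'cap' (len=3): no
Matching words: ['run']
Total: 1

1


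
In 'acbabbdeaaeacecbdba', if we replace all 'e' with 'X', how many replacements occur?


re.sub('e', 'X', text) replaces every occurrence of 'e' with 'X'.
Text: 'acbabbdeaaeacecbdba'
Scanning for 'e':
  pos 7: 'e' -> replacement #1
  pos 10: 'e' -> replacement #2
  pos 13: 'e' -> replacement #3
Total replacements: 3

3


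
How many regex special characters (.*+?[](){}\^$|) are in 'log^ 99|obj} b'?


Regex special characters are: . * + ? [ ] ( ) { } \ ^ $ |
Scanning 'log^ 99|obj} b':
  pos 3: '^' -> SPECIAL
  pos 7: '|' -> SPECIAL
  pos 11: '}' -> SPECIAL
Special chars found: ['^', '|', '}']
Total: 3

3


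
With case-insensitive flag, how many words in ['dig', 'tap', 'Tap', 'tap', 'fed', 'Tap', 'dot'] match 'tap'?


Case-insensitive matching: compare each word's lowercase form to 'tap'.
  'dig' -> lower='dig' -> no
  'tap' -> lower='tap' -> MATCH
  'Tap' -> lower='tap' -> MATCH
  'tap' -> lower='tap' -> MATCH
  'fed' -> lower='fed' -> no
  'Tap' -> lower='tap' -> MATCH
  'dot' -> lower='dot' -> no
Matches: ['tap', 'Tap', 'tap', 'Tap']
Count: 4

4


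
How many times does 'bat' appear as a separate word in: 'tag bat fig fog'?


Scanning each word for exact match 'bat':
  Word 1: 'tag' -> no
  Word 2: 'bat' -> MATCH
  Word 3: 'fig' -> no
  Word 4: 'fog' -> no
Total matches: 1

1


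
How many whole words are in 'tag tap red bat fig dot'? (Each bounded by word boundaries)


Word boundaries (\b) mark the start/end of each word.
Text: 'tag tap red bat fig dot'
Splitting by whitespace:
  Word 1: 'tag'
  Word 2: 'tap'
  Word 3: 'red'
  Word 4: 'bat'
  Word 5: 'fig'
  Word 6: 'dot'
Total whole words: 6

6


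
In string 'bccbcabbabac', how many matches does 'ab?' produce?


Pattern 'ab?' matches 'a' optionally followed by 'b'.
String: 'bccbcabbabac'
Scanning left to right for 'a' then checking next char:
  Match 1: 'ab' (a followed by b)
  Match 2: 'ab' (a followed by b)
  Match 3: 'a' (a not followed by b)
Total matches: 3

3


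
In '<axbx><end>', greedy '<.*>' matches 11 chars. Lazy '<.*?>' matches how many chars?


Greedy '<.*>' tries to match as MUCH as possible.
Lazy '<.*?>' tries to match as LITTLE as possible.

String: '<axbx><end>'
Greedy '<.*>' starts at first '<' and extends to the LAST '>': '<axbx><end>' (11 chars)
Lazy '<.*?>' starts at first '<' and stops at the FIRST '>': '<axbx>' (6 chars)

6


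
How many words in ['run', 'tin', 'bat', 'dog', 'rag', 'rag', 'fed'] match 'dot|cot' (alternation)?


Alternation 'dot|cot' matches either 'dot' or 'cot'.
Checking each word:
  'run' -> no
  'tin' -> no
  'bat' -> no
  'dog' -> no
  'rag' -> no
  'rag' -> no
  'fed' -> no
Matches: []
Count: 0

0


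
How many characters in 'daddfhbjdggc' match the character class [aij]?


Character class [aij] matches any of: {a, i, j}
Scanning string 'daddfhbjdggc' character by character:
  pos 0: 'd' -> no
  pos 1: 'a' -> MATCH
  pos 2: 'd' -> no
  pos 3: 'd' -> no
  pos 4: 'f' -> no
  pos 5: 'h' -> no
  pos 6: 'b' -> no
  pos 7: 'j' -> MATCH
  pos 8: 'd' -> no
  pos 9: 'g' -> no
  pos 10: 'g' -> no
  pos 11: 'c' -> no
Total matches: 2

2


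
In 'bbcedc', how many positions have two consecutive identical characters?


Looking for consecutive identical characters in 'bbcedc':
  pos 0-1: 'b' vs 'b' -> MATCH ('bb')
  pos 1-2: 'b' vs 'c' -> different
  pos 2-3: 'c' vs 'e' -> different
  pos 3-4: 'e' vs 'd' -> different
  pos 4-5: 'd' vs 'c' -> different
Consecutive identical pairs: ['bb']
Count: 1

1


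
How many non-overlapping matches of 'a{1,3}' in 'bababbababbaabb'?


Pattern 'a{1,3}' matches between 1 and 3 consecutive a's (greedy).
String: 'bababbababbaabb'
Finding runs of a's and applying greedy matching:
  Run at pos 1: 'a' (length 1)
  Run at pos 3: 'a' (length 1)
  Run at pos 6: 'a' (length 1)
  Run at pos 8: 'a' (length 1)
  Run at pos 11: 'aa' (length 2)
Matches: ['a', 'a', 'a', 'a', 'aa']
Count: 5

5


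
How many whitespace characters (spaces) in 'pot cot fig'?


\s matches whitespace characters (spaces, tabs, etc.).
Text: 'pot cot fig'
This text has 3 words separated by spaces.
Number of spaces = number of words - 1 = 3 - 1 = 2

2


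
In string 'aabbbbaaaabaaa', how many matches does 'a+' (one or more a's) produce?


Pattern 'a+' matches one or more consecutive a's.
String: 'aabbbbaaaabaaa'
Scanning for runs of a:
  Match 1: 'aa' (length 2)
  Match 2: 'aaaa' (length 4)
  Match 3: 'aaa' (length 3)
Total matches: 3

3


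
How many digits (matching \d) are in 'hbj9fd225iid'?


\d matches any digit 0-9.
Scanning 'hbj9fd225iid':
  pos 3: '9' -> DIGIT
  pos 6: '2' -> DIGIT
  pos 7: '2' -> DIGIT
  pos 8: '5' -> DIGIT
Digits found: ['9', '2', '2', '5']
Total: 4

4


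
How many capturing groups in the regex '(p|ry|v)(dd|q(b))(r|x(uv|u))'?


To count capturing groups, count each '(' that starts a group.
Pattern: '(p|ry|v)(dd|q(b))(r|x(uv|u))'
Walking through the pattern:
  Position 0: '(' -> group #1
  Position 8: '(' -> group #2
  Position 13: '(' -> group #3
  Position 17: '(' -> group #4
  Position 21: '(' -> group #5
Total capturing groups: 5

5


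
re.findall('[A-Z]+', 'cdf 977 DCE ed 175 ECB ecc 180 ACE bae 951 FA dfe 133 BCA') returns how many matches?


Pattern '[A-Z]+' finds one or more uppercase letters.
Text: 'cdf 977 DCE ed 175 ECB ecc 180 ACE bae 951 FA dfe 133 BCA'
Scanning for matches:
  Match 1: 'DCE'
  Match 2: 'ECB'
  Match 3: 'ACE'
  Match 4: 'FA'
  Match 5: 'BCA'
Total matches: 5

5


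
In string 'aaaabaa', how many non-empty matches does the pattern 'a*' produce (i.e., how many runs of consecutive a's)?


Pattern 'a*' matches zero or more a's. We want non-empty runs of consecutive a's.
String: 'aaaabaa'
Walking through the string to find runs of a's:
  Run 1: positions 0-3 -> 'aaaa'
  Run 2: positions 5-6 -> 'aa'
Non-empty runs found: ['aaaa', 'aa']
Count: 2

2


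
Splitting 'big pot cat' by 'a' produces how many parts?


Splitting by 'a' breaks the string at each occurrence of the separator.
Text: 'big pot cat'
Parts after split:
  Part 1: 'big pot c'
  Part 2: 't'
Total parts: 2

2


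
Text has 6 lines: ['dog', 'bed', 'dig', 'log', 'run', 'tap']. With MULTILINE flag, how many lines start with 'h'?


With MULTILINE flag, ^ matches the start of each line.
Lines: ['dog', 'bed', 'dig', 'log', 'run', 'tap']
Checking which lines start with 'h':
  Line 1: 'dog' -> no
  Line 2: 'bed' -> no
  Line 3: 'dig' -> no
  Line 4: 'log' -> no
  Line 5: 'run' -> no
  Line 6: 'tap' -> no
Matching lines: []
Count: 0

0


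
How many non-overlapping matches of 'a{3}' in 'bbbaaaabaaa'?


Pattern 'a{3}' matches exactly 3 consecutive a's (greedy, non-overlapping).
String: 'bbbaaaabaaa'
Scanning for runs of a's:
  Run at pos 3: 'aaaa' (length 4) -> 1 match(es)
  Run at pos 8: 'aaa' (length 3) -> 1 match(es)
Matches found: ['aaa', 'aaa']
Total: 2

2


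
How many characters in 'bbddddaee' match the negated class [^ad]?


Negated class [^ad] matches any char NOT in {a, d}
Scanning 'bbddddaee':
  pos 0: 'b' -> MATCH
  pos 1: 'b' -> MATCH
  pos 2: 'd' -> no (excluded)
  pos 3: 'd' -> no (excluded)
  pos 4: 'd' -> no (excluded)
  pos 5: 'd' -> no (excluded)
  pos 6: 'a' -> no (excluded)
  pos 7: 'e' -> MATCH
  pos 8: 'e' -> MATCH
Total matches: 4

4


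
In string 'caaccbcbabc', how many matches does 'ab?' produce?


Pattern 'ab?' matches 'a' optionally followed by 'b'.
String: 'caaccbcbabc'
Scanning left to right for 'a' then checking next char:
  Match 1: 'a' (a not followed by b)
  Match 2: 'a' (a not followed by b)
  Match 3: 'ab' (a followed by b)
Total matches: 3

3


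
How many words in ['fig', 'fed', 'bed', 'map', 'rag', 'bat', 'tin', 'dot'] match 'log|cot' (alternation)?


Alternation 'log|cot' matches either 'log' or 'cot'.
Checking each word:
  'fig' -> no
  'fed' -> no
  'bed' -> no
  'map' -> no
  'rag' -> no
  'bat' -> no
  'tin' -> no
  'dot' -> no
Matches: []
Count: 0

0


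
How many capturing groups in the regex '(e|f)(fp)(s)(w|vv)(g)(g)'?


To count capturing groups, count each '(' that starts a group.
Pattern: '(e|f)(fp)(s)(w|vv)(g)(g)'
Walking through the pattern:
  Position 0: '(' -> group #1
  Position 5: '(' -> group #2
  Position 9: '(' -> group #3
  Position 12: '(' -> group #4
  Position 18: '(' -> group #5
  Position 21: '(' -> group #6
Total capturing groups: 6

6


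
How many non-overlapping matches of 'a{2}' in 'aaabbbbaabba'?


Pattern 'a{2}' matches exactly 2 consecutive a's (greedy, non-overlapping).
String: 'aaabbbbaabba'
Scanning for runs of a's:
  Run at pos 0: 'aaa' (length 3) -> 1 match(es)
  Run at pos 7: 'aa' (length 2) -> 1 match(es)
  Run at pos 11: 'a' (length 1) -> 0 match(es)
Matches found: ['aa', 'aa']
Total: 2

2


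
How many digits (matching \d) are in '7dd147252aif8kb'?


\d matches any digit 0-9.
Scanning '7dd147252aif8kb':
  pos 0: '7' -> DIGIT
  pos 3: '1' -> DIGIT
  pos 4: '4' -> DIGIT
  pos 5: '7' -> DIGIT
  pos 6: '2' -> DIGIT
  pos 7: '5' -> DIGIT
  pos 8: '2' -> DIGIT
  pos 12: '8' -> DIGIT
Digits found: ['7', '1', '4', '7', '2', '5', '2', '8']
Total: 8

8


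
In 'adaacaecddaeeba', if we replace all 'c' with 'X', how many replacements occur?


re.sub('c', 'X', text) replaces every occurrence of 'c' with 'X'.
Text: 'adaacaecddaeeba'
Scanning for 'c':
  pos 4: 'c' -> replacement #1
  pos 7: 'c' -> replacement #2
Total replacements: 2

2


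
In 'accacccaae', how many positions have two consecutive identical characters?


Looking for consecutive identical characters in 'accacccaae':
  pos 0-1: 'a' vs 'c' -> different
  pos 1-2: 'c' vs 'c' -> MATCH ('cc')
  pos 2-3: 'c' vs 'a' -> different
  pos 3-4: 'a' vs 'c' -> different
  pos 4-5: 'c' vs 'c' -> MATCH ('cc')
  pos 5-6: 'c' vs 'c' -> MATCH ('cc')
  pos 6-7: 'c' vs 'a' -> different
  pos 7-8: 'a' vs 'a' -> MATCH ('aa')
  pos 8-9: 'a' vs 'e' -> different
Consecutive identical pairs: ['cc', 'cc', 'cc', 'aa']
Count: 4

4


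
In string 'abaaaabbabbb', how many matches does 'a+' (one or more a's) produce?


Pattern 'a+' matches one or more consecutive a's.
String: 'abaaaabbabbb'
Scanning for runs of a:
  Match 1: 'a' (length 1)
  Match 2: 'aaaa' (length 4)
  Match 3: 'a' (length 1)
Total matches: 3

3


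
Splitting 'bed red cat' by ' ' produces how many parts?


Splitting by ' ' breaks the string at each occurrence of the separator.
Text: 'bed red cat'
Parts after split:
  Part 1: 'bed'
  Part 2: 'red'
  Part 3: 'cat'
Total parts: 3

3


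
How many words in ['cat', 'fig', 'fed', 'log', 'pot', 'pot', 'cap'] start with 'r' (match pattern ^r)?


Pattern ^r anchors to start of word. Check which words begin with 'r':
  'cat' -> no
  'fig' -> no
  'fed' -> no
  'log' -> no
  'pot' -> no
  'pot' -> no
  'cap' -> no
Matching words: []
Count: 0

0


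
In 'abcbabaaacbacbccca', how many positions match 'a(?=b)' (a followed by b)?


Lookahead 'a(?=b)' matches 'a' only when followed by 'b'.
String: 'abcbabaaacbacbccca'
Checking each position where char is 'a':
  pos 0: 'a' -> MATCH (next='b')
  pos 4: 'a' -> MATCH (next='b')
  pos 6: 'a' -> no (next='a')
  pos 7: 'a' -> no (next='a')
  pos 8: 'a' -> no (next='c')
  pos 11: 'a' -> no (next='c')
Matching positions: [0, 4]
Count: 2

2


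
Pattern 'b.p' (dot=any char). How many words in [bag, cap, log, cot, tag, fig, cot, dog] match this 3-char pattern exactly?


Pattern 'b.p' means: starts with 'b', any single char, ends with 'p'.
Checking each word (must be exactly 3 chars):
  'bag' (len=3): no
  'cap' (len=3): no
  'log' (len=3): no
  'cot' (len=3): no
  'tag' (len=3): no
  'fig' (len=3): no
  'cot' (len=3): no
  'dog' (len=3): no
Matching words: []
Total: 0

0


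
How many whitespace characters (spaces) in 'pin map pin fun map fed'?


\s matches whitespace characters (spaces, tabs, etc.).
Text: 'pin map pin fun map fed'
This text has 6 words separated by spaces.
Number of spaces = number of words - 1 = 6 - 1 = 5

5


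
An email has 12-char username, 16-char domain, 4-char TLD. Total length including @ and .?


An email address has format: username@domain.tld
Username length: 12
'@' character: 1
Domain length: 16
'.' character: 1
TLD length: 4
Total = 12 + 1 + 16 + 1 + 4 = 34

34


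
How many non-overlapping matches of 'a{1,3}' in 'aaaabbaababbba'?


Pattern 'a{1,3}' matches between 1 and 3 consecutive a's (greedy).
String: 'aaaabbaababbba'
Finding runs of a's and applying greedy matching:
  Run at pos 0: 'aaaa' (length 4)
  Run at pos 6: 'aa' (length 2)
  Run at pos 9: 'a' (length 1)
  Run at pos 13: 'a' (length 1)
Matches: ['aaa', 'a', 'aa', 'a', 'a']
Count: 5

5


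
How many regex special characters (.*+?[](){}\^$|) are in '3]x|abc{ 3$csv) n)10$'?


Regex special characters are: . * + ? [ ] ( ) { } \ ^ $ |
Scanning '3]x|abc{ 3$csv) n)10$':
  pos 1: ']' -> SPECIAL
  pos 3: '|' -> SPECIAL
  pos 7: '{' -> SPECIAL
  pos 10: '$' -> SPECIAL
  pos 14: ')' -> SPECIAL
  pos 17: ')' -> SPECIAL
  pos 20: '$' -> SPECIAL
Special chars found: [']', '|', '{', '$', ')', ')', '$']
Total: 7

7


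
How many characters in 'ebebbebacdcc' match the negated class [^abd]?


Negated class [^abd] matches any char NOT in {a, b, d}
Scanning 'ebebbebacdcc':
  pos 0: 'e' -> MATCH
  pos 1: 'b' -> no (excluded)
  pos 2: 'e' -> MATCH
  pos 3: 'b' -> no (excluded)
  pos 4: 'b' -> no (excluded)
  pos 5: 'e' -> MATCH
  pos 6: 'b' -> no (excluded)
  pos 7: 'a' -> no (excluded)
  pos 8: 'c' -> MATCH
  pos 9: 'd' -> no (excluded)
  pos 10: 'c' -> MATCH
  pos 11: 'c' -> MATCH
Total matches: 6

6


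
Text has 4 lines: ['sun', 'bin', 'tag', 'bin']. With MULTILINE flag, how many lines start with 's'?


With MULTILINE flag, ^ matches the start of each line.
Lines: ['sun', 'bin', 'tag', 'bin']
Checking which lines start with 's':
  Line 1: 'sun' -> MATCH
  Line 2: 'bin' -> no
  Line 3: 'tag' -> no
  Line 4: 'bin' -> no
Matching lines: ['sun']
Count: 1

1


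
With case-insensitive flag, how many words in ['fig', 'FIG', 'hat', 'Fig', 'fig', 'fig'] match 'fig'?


Case-insensitive matching: compare each word's lowercase form to 'fig'.
  'fig' -> lower='fig' -> MATCH
  'FIG' -> lower='fig' -> MATCH
  'hat' -> lower='hat' -> no
  'Fig' -> lower='fig' -> MATCH
  'fig' -> lower='fig' -> MATCH
  'fig' -> lower='fig' -> MATCH
Matches: ['fig', 'FIG', 'Fig', 'fig', 'fig']
Count: 5

5


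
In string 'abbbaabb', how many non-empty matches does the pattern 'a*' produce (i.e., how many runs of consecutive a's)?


Pattern 'a*' matches zero or more a's. We want non-empty runs of consecutive a's.
String: 'abbbaabb'
Walking through the string to find runs of a's:
  Run 1: positions 0-0 -> 'a'
  Run 2: positions 4-5 -> 'aa'
Non-empty runs found: ['a', 'aa']
Count: 2

2


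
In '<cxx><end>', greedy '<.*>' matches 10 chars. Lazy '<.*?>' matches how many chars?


Greedy '<.*>' tries to match as MUCH as possible.
Lazy '<.*?>' tries to match as LITTLE as possible.

String: '<cxx><end>'
Greedy '<.*>' starts at first '<' and extends to the LAST '>': '<cxx><end>' (10 chars)
Lazy '<.*?>' starts at first '<' and stops at the FIRST '>': '<cxx>' (5 chars)

5


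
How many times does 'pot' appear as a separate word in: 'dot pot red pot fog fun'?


Scanning each word for exact match 'pot':
  Word 1: 'dot' -> no
  Word 2: 'pot' -> MATCH
  Word 3: 'red' -> no
  Word 4: 'pot' -> MATCH
  Word 5: 'fog' -> no
  Word 6: 'fun' -> no
Total matches: 2

2


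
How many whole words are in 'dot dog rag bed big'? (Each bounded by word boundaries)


Word boundaries (\b) mark the start/end of each word.
Text: 'dot dog rag bed big'
Splitting by whitespace:
  Word 1: 'dot'
  Word 2: 'dog'
  Word 3: 'rag'
  Word 4: 'bed'
  Word 5: 'big'
Total whole words: 5

5


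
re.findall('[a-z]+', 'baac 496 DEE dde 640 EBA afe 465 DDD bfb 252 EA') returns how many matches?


Pattern '[a-z]+' finds one or more lowercase letters.
Text: 'baac 496 DEE dde 640 EBA afe 465 DDD bfb 252 EA'
Scanning for matches:
  Match 1: 'baac'
  Match 2: 'dde'
  Match 3: 'afe'
  Match 4: 'bfb'
Total matches: 4

4


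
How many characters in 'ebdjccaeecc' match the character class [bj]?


Character class [bj] matches any of: {b, j}
Scanning string 'ebdjccaeecc' character by character:
  pos 0: 'e' -> no
  pos 1: 'b' -> MATCH
  pos 2: 'd' -> no
  pos 3: 'j' -> MATCH
  pos 4: 'c' -> no
  pos 5: 'c' -> no
  pos 6: 'a' -> no
  pos 7: 'e' -> no
  pos 8: 'e' -> no
  pos 9: 'c' -> no
  pos 10: 'c' -> no
Total matches: 2

2


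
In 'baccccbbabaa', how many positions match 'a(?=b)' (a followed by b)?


Lookahead 'a(?=b)' matches 'a' only when followed by 'b'.
String: 'baccccbbabaa'
Checking each position where char is 'a':
  pos 1: 'a' -> no (next='c')
  pos 8: 'a' -> MATCH (next='b')
  pos 10: 'a' -> no (next='a')
Matching positions: [8]
Count: 1

1


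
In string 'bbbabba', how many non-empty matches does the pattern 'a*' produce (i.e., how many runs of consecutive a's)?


Pattern 'a*' matches zero or more a's. We want non-empty runs of consecutive a's.
String: 'bbbabba'
Walking through the string to find runs of a's:
  Run 1: positions 3-3 -> 'a'
  Run 2: positions 6-6 -> 'a'
Non-empty runs found: ['a', 'a']
Count: 2

2


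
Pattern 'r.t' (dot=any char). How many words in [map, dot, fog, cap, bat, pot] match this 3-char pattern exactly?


Pattern 'r.t' means: starts with 'r', any single char, ends with 't'.
Checking each word (must be exactly 3 chars):
  'map' (len=3): no
  'dot' (len=3): no
  'fog' (len=3): no
  'cap' (len=3): no
  'bat' (len=3): no
  'pot' (len=3): no
Matching words: []
Total: 0

0


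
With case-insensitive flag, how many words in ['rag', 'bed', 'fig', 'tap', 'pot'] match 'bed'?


Case-insensitive matching: compare each word's lowercase form to 'bed'.
  'rag' -> lower='rag' -> no
  'bed' -> lower='bed' -> MATCH
  'fig' -> lower='fig' -> no
  'tap' -> lower='tap' -> no
  'pot' -> lower='pot' -> no
Matches: ['bed']
Count: 1

1


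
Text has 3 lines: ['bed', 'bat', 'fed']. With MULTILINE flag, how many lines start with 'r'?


With MULTILINE flag, ^ matches the start of each line.
Lines: ['bed', 'bat', 'fed']
Checking which lines start with 'r':
  Line 1: 'bed' -> no
  Line 2: 'bat' -> no
  Line 3: 'fed' -> no
Matching lines: []
Count: 0

0


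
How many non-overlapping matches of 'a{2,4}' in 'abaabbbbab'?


Pattern 'a{2,4}' matches between 2 and 4 consecutive a's (greedy).
String: 'abaabbbbab'
Finding runs of a's and applying greedy matching:
  Run at pos 0: 'a' (length 1)
  Run at pos 2: 'aa' (length 2)
  Run at pos 8: 'a' (length 1)
Matches: ['aa']
Count: 1

1


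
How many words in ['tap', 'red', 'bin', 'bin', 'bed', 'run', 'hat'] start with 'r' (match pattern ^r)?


Pattern ^r anchors to start of word. Check which words begin with 'r':
  'tap' -> no
  'red' -> MATCH (starts with 'r')
  'bin' -> no
  'bin' -> no
  'bed' -> no
  'run' -> MATCH (starts with 'r')
  'hat' -> no
Matching words: ['red', 'run']
Count: 2

2


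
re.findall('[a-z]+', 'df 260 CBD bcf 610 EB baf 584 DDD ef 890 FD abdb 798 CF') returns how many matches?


Pattern '[a-z]+' finds one or more lowercase letters.
Text: 'df 260 CBD bcf 610 EB baf 584 DDD ef 890 FD abdb 798 CF'
Scanning for matches:
  Match 1: 'df'
  Match 2: 'bcf'
  Match 3: 'baf'
  Match 4: 'ef'
  Match 5: 'abdb'
Total matches: 5

5


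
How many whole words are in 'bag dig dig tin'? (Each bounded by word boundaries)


Word boundaries (\b) mark the start/end of each word.
Text: 'bag dig dig tin'
Splitting by whitespace:
  Word 1: 'bag'
  Word 2: 'dig'
  Word 3: 'dig'
  Word 4: 'tin'
Total whole words: 4

4


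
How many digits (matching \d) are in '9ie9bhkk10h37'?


\d matches any digit 0-9.
Scanning '9ie9bhkk10h37':
  pos 0: '9' -> DIGIT
  pos 3: '9' -> DIGIT
  pos 8: '1' -> DIGIT
  pos 9: '0' -> DIGIT
  pos 11: '3' -> DIGIT
  pos 12: '7' -> DIGIT
Digits found: ['9', '9', '1', '0', '3', '7']
Total: 6

6


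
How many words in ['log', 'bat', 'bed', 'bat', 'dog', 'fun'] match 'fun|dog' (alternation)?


Alternation 'fun|dog' matches either 'fun' or 'dog'.
Checking each word:
  'log' -> no
  'bat' -> no
  'bed' -> no
  'bat' -> no
  'dog' -> MATCH
  'fun' -> MATCH
Matches: ['dog', 'fun']
Count: 2

2


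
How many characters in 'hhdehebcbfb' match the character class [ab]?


Character class [ab] matches any of: {a, b}
Scanning string 'hhdehebcbfb' character by character:
  pos 0: 'h' -> no
  pos 1: 'h' -> no
  pos 2: 'd' -> no
  pos 3: 'e' -> no
  pos 4: 'h' -> no
  pos 5: 'e' -> no
  pos 6: 'b' -> MATCH
  pos 7: 'c' -> no
  pos 8: 'b' -> MATCH
  pos 9: 'f' -> no
  pos 10: 'b' -> MATCH
Total matches: 3

3


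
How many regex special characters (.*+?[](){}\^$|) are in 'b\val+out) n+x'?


Regex special characters are: . * + ? [ ] ( ) { } \ ^ $ |
Scanning 'b\val+out) n+x':
  pos 1: '\' -> SPECIAL
  pos 5: '+' -> SPECIAL
  pos 9: ')' -> SPECIAL
  pos 12: '+' -> SPECIAL
Special chars found: ['\\', '+', ')', '+']
Total: 4

4


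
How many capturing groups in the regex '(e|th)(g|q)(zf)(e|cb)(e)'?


To count capturing groups, count each '(' that starts a group.
Pattern: '(e|th)(g|q)(zf)(e|cb)(e)'
Walking through the pattern:
  Position 0: '(' -> group #1
  Position 6: '(' -> group #2
  Position 11: '(' -> group #3
  Position 15: '(' -> group #4
  Position 21: '(' -> group #5
Total capturing groups: 5

5


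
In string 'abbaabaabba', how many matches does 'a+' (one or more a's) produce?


Pattern 'a+' matches one or more consecutive a's.
String: 'abbaabaabba'
Scanning for runs of a:
  Match 1: 'a' (length 1)
  Match 2: 'aa' (length 2)
  Match 3: 'aa' (length 2)
  Match 4: 'a' (length 1)
Total matches: 4

4


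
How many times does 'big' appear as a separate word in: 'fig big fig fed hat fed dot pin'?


Scanning each word for exact match 'big':
  Word 1: 'fig' -> no
  Word 2: 'big' -> MATCH
  Word 3: 'fig' -> no
  Word 4: 'fed' -> no
  Word 5: 'hat' -> no
  Word 6: 'fed' -> no
  Word 7: 'dot' -> no
  Word 8: 'pin' -> no
Total matches: 1

1


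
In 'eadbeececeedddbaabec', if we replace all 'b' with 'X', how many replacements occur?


re.sub('b', 'X', text) replaces every occurrence of 'b' with 'X'.
Text: 'eadbeececeedddbaabec'
Scanning for 'b':
  pos 3: 'b' -> replacement #1
  pos 14: 'b' -> replacement #2
  pos 17: 'b' -> replacement #3
Total replacements: 3

3


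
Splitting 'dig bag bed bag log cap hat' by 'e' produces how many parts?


Splitting by 'e' breaks the string at each occurrence of the separator.
Text: 'dig bag bed bag log cap hat'
Parts after split:
  Part 1: 'dig bag b'
  Part 2: 'd bag log cap hat'
Total parts: 2

2


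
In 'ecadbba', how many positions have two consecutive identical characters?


Looking for consecutive identical characters in 'ecadbba':
  pos 0-1: 'e' vs 'c' -> different
  pos 1-2: 'c' vs 'a' -> different
  pos 2-3: 'a' vs 'd' -> different
  pos 3-4: 'd' vs 'b' -> different
  pos 4-5: 'b' vs 'b' -> MATCH ('bb')
  pos 5-6: 'b' vs 'a' -> different
Consecutive identical pairs: ['bb']
Count: 1

1


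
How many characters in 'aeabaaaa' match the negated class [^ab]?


Negated class [^ab] matches any char NOT in {a, b}
Scanning 'aeabaaaa':
  pos 0: 'a' -> no (excluded)
  pos 1: 'e' -> MATCH
  pos 2: 'a' -> no (excluded)
  pos 3: 'b' -> no (excluded)
  pos 4: 'a' -> no (excluded)
  pos 5: 'a' -> no (excluded)
  pos 6: 'a' -> no (excluded)
  pos 7: 'a' -> no (excluded)
Total matches: 1

1


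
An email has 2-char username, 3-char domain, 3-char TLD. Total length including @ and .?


An email address has format: username@domain.tld
Username length: 2
'@' character: 1
Domain length: 3
'.' character: 1
TLD length: 3
Total = 2 + 1 + 3 + 1 + 3 = 10

10


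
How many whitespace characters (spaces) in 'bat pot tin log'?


\s matches whitespace characters (spaces, tabs, etc.).
Text: 'bat pot tin log'
This text has 4 words separated by spaces.
Number of spaces = number of words - 1 = 4 - 1 = 3

3


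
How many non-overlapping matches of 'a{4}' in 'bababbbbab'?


Pattern 'a{4}' matches exactly 4 consecutive a's (greedy, non-overlapping).
String: 'bababbbbab'
Scanning for runs of a's:
  Run at pos 1: 'a' (length 1) -> 0 match(es)
  Run at pos 3: 'a' (length 1) -> 0 match(es)
  Run at pos 8: 'a' (length 1) -> 0 match(es)
Matches found: []
Total: 0

0


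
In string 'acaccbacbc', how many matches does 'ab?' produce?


Pattern 'ab?' matches 'a' optionally followed by 'b'.
String: 'acaccbacbc'
Scanning left to right for 'a' then checking next char:
  Match 1: 'a' (a not followed by b)
  Match 2: 'a' (a not followed by b)
  Match 3: 'a' (a not followed by b)
Total matches: 3

3


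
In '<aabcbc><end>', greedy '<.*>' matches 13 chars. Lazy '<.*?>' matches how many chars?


Greedy '<.*>' tries to match as MUCH as possible.
Lazy '<.*?>' tries to match as LITTLE as possible.

String: '<aabcbc><end>'
Greedy '<.*>' starts at first '<' and extends to the LAST '>': '<aabcbc><end>' (13 chars)
Lazy '<.*?>' starts at first '<' and stops at the FIRST '>': '<aabcbc>' (8 chars)

8


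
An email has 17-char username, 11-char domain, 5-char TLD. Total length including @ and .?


An email address has format: username@domain.tld
Username length: 17
'@' character: 1
Domain length: 11
'.' character: 1
TLD length: 5
Total = 17 + 1 + 11 + 1 + 5 = 35

35


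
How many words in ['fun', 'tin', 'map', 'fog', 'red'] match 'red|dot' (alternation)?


Alternation 'red|dot' matches either 'red' or 'dot'.
Checking each word:
  'fun' -> no
  'tin' -> no
  'map' -> no
  'fog' -> no
  'red' -> MATCH
Matches: ['red']
Count: 1

1


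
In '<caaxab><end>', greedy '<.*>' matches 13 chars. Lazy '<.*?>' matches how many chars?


Greedy '<.*>' tries to match as MUCH as possible.
Lazy '<.*?>' tries to match as LITTLE as possible.

String: '<caaxab><end>'
Greedy '<.*>' starts at first '<' and extends to the LAST '>': '<caaxab><end>' (13 chars)
Lazy '<.*?>' starts at first '<' and stops at the FIRST '>': '<caaxab>' (8 chars)

8


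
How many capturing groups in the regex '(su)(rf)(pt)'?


To count capturing groups, count each '(' that starts a group.
Pattern: '(su)(rf)(pt)'
Walking through the pattern:
  Position 0: '(' -> group #1
  Position 4: '(' -> group #2
  Position 8: '(' -> group #3
Total capturing groups: 3

3


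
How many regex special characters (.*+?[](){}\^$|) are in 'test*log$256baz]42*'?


Regex special characters are: . * + ? [ ] ( ) { } \ ^ $ |
Scanning 'test*log$256baz]42*':
  pos 4: '*' -> SPECIAL
  pos 8: '$' -> SPECIAL
  pos 15: ']' -> SPECIAL
  pos 18: '*' -> SPECIAL
Special chars found: ['*', '$', ']', '*']
Total: 4

4


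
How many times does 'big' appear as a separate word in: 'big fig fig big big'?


Scanning each word for exact match 'big':
  Word 1: 'big' -> MATCH
  Word 2: 'fig' -> no
  Word 3: 'fig' -> no
  Word 4: 'big' -> MATCH
  Word 5: 'big' -> MATCH
Total matches: 3

3


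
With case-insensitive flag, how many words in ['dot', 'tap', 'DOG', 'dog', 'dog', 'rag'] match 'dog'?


Case-insensitive matching: compare each word's lowercase form to 'dog'.
  'dot' -> lower='dot' -> no
  'tap' -> lower='tap' -> no
  'DOG' -> lower='dog' -> MATCH
  'dog' -> lower='dog' -> MATCH
  'dog' -> lower='dog' -> MATCH
  'rag' -> lower='rag' -> no
Matches: ['DOG', 'dog', 'dog']
Count: 3

3


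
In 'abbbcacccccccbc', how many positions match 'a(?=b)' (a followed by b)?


Lookahead 'a(?=b)' matches 'a' only when followed by 'b'.
String: 'abbbcacccccccbc'
Checking each position where char is 'a':
  pos 0: 'a' -> MATCH (next='b')
  pos 5: 'a' -> no (next='c')
Matching positions: [0]
Count: 1

1


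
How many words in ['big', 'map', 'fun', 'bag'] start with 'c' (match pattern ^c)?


Pattern ^c anchors to start of word. Check which words begin with 'c':
  'big' -> no
  'map' -> no
  'fun' -> no
  'bag' -> no
Matching words: []
Count: 0

0


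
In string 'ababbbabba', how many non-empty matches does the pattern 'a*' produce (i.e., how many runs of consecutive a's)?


Pattern 'a*' matches zero or more a's. We want non-empty runs of consecutive a's.
String: 'ababbbabba'
Walking through the string to find runs of a's:
  Run 1: positions 0-0 -> 'a'
  Run 2: positions 2-2 -> 'a'
  Run 3: positions 6-6 -> 'a'
  Run 4: positions 9-9 -> 'a'
Non-empty runs found: ['a', 'a', 'a', 'a']
Count: 4

4


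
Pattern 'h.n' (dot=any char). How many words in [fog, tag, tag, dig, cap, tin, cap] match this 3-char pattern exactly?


Pattern 'h.n' means: starts with 'h', any single char, ends with 'n'.
Checking each word (must be exactly 3 chars):
  'fog' (len=3): no
  'tag' (len=3): no
  'tag' (len=3): no
  'dig' (len=3): no
  'cap' (len=3): no
  'tin' (len=3): no
  'cap' (len=3): no
Matching words: []
Total: 0

0


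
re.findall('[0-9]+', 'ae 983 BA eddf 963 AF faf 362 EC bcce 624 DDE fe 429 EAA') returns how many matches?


Pattern '[0-9]+' finds one or more digits.
Text: 'ae 983 BA eddf 963 AF faf 362 EC bcce 624 DDE fe 429 EAA'
Scanning for matches:
  Match 1: '983'
  Match 2: '963'
  Match 3: '362'
  Match 4: '624'
  Match 5: '429'
Total matches: 5

5


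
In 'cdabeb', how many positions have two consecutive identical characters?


Looking for consecutive identical characters in 'cdabeb':
  pos 0-1: 'c' vs 'd' -> different
  pos 1-2: 'd' vs 'a' -> different
  pos 2-3: 'a' vs 'b' -> different
  pos 3-4: 'b' vs 'e' -> different
  pos 4-5: 'e' vs 'b' -> different
Consecutive identical pairs: []
Count: 0

0


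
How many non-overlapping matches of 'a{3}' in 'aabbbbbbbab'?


Pattern 'a{3}' matches exactly 3 consecutive a's (greedy, non-overlapping).
String: 'aabbbbbbbab'
Scanning for runs of a's:
  Run at pos 0: 'aa' (length 2) -> 0 match(es)
  Run at pos 9: 'a' (length 1) -> 0 match(es)
Matches found: []
Total: 0

0


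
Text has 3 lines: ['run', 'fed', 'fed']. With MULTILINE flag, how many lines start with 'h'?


With MULTILINE flag, ^ matches the start of each line.
Lines: ['run', 'fed', 'fed']
Checking which lines start with 'h':
  Line 1: 'run' -> no
  Line 2: 'fed' -> no
  Line 3: 'fed' -> no
Matching lines: []
Count: 0

0


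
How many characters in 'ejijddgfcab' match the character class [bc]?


Character class [bc] matches any of: {b, c}
Scanning string 'ejijddgfcab' character by character:
  pos 0: 'e' -> no
  pos 1: 'j' -> no
  pos 2: 'i' -> no
  pos 3: 'j' -> no
  pos 4: 'd' -> no
  pos 5: 'd' -> no
  pos 6: 'g' -> no
  pos 7: 'f' -> no
  pos 8: 'c' -> MATCH
  pos 9: 'a' -> no
  pos 10: 'b' -> MATCH
Total matches: 2

2


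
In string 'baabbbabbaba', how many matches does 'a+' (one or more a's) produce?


Pattern 'a+' matches one or more consecutive a's.
String: 'baabbbabbaba'
Scanning for runs of a:
  Match 1: 'aa' (length 2)
  Match 2: 'a' (length 1)
  Match 3: 'a' (length 1)
  Match 4: 'a' (length 1)
Total matches: 4

4


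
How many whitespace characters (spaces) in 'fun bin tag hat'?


\s matches whitespace characters (spaces, tabs, etc.).
Text: 'fun bin tag hat'
This text has 4 words separated by spaces.
Number of spaces = number of words - 1 = 4 - 1 = 3

3


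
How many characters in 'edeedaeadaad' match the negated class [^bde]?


Negated class [^bde] matches any char NOT in {b, d, e}
Scanning 'edeedaeadaad':
  pos 0: 'e' -> no (excluded)
  pos 1: 'd' -> no (excluded)
  pos 2: 'e' -> no (excluded)
  pos 3: 'e' -> no (excluded)
  pos 4: 'd' -> no (excluded)
  pos 5: 'a' -> MATCH
  pos 6: 'e' -> no (excluded)
  pos 7: 'a' -> MATCH
  pos 8: 'd' -> no (excluded)
  pos 9: 'a' -> MATCH
  pos 10: 'a' -> MATCH
  pos 11: 'd' -> no (excluded)
Total matches: 4

4


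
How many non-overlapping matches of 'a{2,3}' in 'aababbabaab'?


Pattern 'a{2,3}' matches between 2 and 3 consecutive a's (greedy).
String: 'aababbabaab'
Finding runs of a's and applying greedy matching:
  Run at pos 0: 'aa' (length 2)
  Run at pos 3: 'a' (length 1)
  Run at pos 6: 'a' (length 1)
  Run at pos 8: 'aa' (length 2)
Matches: ['aa', 'aa']
Count: 2

2


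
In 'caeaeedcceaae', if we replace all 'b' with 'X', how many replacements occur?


re.sub('b', 'X', text) replaces every occurrence of 'b' with 'X'.
Text: 'caeaeedcceaae'
Scanning for 'b':
Total replacements: 0

0


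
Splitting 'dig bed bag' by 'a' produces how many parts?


Splitting by 'a' breaks the string at each occurrence of the separator.
Text: 'dig bed bag'
Parts after split:
  Part 1: 'dig bed b'
  Part 2: 'g'
Total parts: 2

2


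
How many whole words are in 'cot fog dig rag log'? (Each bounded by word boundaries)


Word boundaries (\b) mark the start/end of each word.
Text: 'cot fog dig rag log'
Splitting by whitespace:
  Word 1: 'cot'
  Word 2: 'fog'
  Word 3: 'dig'
  Word 4: 'rag'
  Word 5: 'log'
Total whole words: 5

5


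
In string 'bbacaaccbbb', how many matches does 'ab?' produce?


Pattern 'ab?' matches 'a' optionally followed by 'b'.
String: 'bbacaaccbbb'
Scanning left to right for 'a' then checking next char:
  Match 1: 'a' (a not followed by b)
  Match 2: 'a' (a not followed by b)
  Match 3: 'a' (a not followed by b)
Total matches: 3

3


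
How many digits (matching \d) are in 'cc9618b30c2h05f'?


\d matches any digit 0-9.
Scanning 'cc9618b30c2h05f':
  pos 2: '9' -> DIGIT
  pos 3: '6' -> DIGIT
  pos 4: '1' -> DIGIT
  pos 5: '8' -> DIGIT
  pos 7: '3' -> DIGIT
  pos 8: '0' -> DIGIT
  pos 10: '2' -> DIGIT
  pos 12: '0' -> DIGIT
  pos 13: '5' -> DIGIT
Digits found: ['9', '6', '1', '8', '3', '0', '2', '0', '5']
Total: 9

9


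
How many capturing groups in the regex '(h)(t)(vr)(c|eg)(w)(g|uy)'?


To count capturing groups, count each '(' that starts a group.
Pattern: '(h)(t)(vr)(c|eg)(w)(g|uy)'
Walking through the pattern:
  Position 0: '(' -> group #1
  Position 3: '(' -> group #2
  Position 6: '(' -> group #3
  Position 10: '(' -> group #4
  Position 16: '(' -> group #5
  Position 19: '(' -> group #6
Total capturing groups: 6

6


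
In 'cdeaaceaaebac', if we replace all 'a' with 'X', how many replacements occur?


re.sub('a', 'X', text) replaces every occurrence of 'a' with 'X'.
Text: 'cdeaaceaaebac'
Scanning for 'a':
  pos 3: 'a' -> replacement #1
  pos 4: 'a' -> replacement #2
  pos 7: 'a' -> replacement #3
  pos 8: 'a' -> replacement #4
  pos 11: 'a' -> replacement #5
Total replacements: 5

5


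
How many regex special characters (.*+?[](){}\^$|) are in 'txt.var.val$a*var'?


Regex special characters are: . * + ? [ ] ( ) { } \ ^ $ |
Scanning 'txt.var.val$a*var':
  pos 3: '.' -> SPECIAL
  pos 7: '.' -> SPECIAL
  pos 11: '$' -> SPECIAL
  pos 13: '*' -> SPECIAL
Special chars found: ['.', '.', '$', '*']
Total: 4

4


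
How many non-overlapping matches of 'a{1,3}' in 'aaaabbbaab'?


Pattern 'a{1,3}' matches between 1 and 3 consecutive a's (greedy).
String: 'aaaabbbaab'
Finding runs of a's and applying greedy matching:
  Run at pos 0: 'aaaa' (length 4)
  Run at pos 7: 'aa' (length 2)
Matches: ['aaa', 'a', 'aa']
Count: 3

3


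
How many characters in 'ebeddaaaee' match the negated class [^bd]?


Negated class [^bd] matches any char NOT in {b, d}
Scanning 'ebeddaaaee':
  pos 0: 'e' -> MATCH
  pos 1: 'b' -> no (excluded)
  pos 2: 'e' -> MATCH
  pos 3: 'd' -> no (excluded)
  pos 4: 'd' -> no (excluded)
  pos 5: 'a' -> MATCH
  pos 6: 'a' -> MATCH
  pos 7: 'a' -> MATCH
  pos 8: 'e' -> MATCH
  pos 9: 'e' -> MATCH
Total matches: 7

7


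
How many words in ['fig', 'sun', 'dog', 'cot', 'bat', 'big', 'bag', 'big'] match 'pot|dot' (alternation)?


Alternation 'pot|dot' matches either 'pot' or 'dot'.
Checking each word:
  'fig' -> no
  'sun' -> no
  'dog' -> no
  'cot' -> no
  'bat' -> no
  'big' -> no
  'bag' -> no
  'big' -> no
Matches: []
Count: 0

0


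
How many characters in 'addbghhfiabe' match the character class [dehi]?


Character class [dehi] matches any of: {d, e, h, i}
Scanning string 'addbghhfiabe' character by character:
  pos 0: 'a' -> no
  pos 1: 'd' -> MATCH
  pos 2: 'd' -> MATCH
  pos 3: 'b' -> no
  pos 4: 'g' -> no
  pos 5: 'h' -> MATCH
  pos 6: 'h' -> MATCH
  pos 7: 'f' -> no
  pos 8: 'i' -> MATCH
  pos 9: 'a' -> no
  pos 10: 'b' -> no
  pos 11: 'e' -> MATCH
Total matches: 6

6
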